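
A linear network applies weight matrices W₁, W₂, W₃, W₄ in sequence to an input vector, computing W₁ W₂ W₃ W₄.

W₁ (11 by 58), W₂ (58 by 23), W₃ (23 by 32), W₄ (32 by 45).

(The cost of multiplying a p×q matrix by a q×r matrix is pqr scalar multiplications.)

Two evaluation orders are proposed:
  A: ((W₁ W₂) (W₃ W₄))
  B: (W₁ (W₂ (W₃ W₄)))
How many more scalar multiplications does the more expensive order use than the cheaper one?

62681

Order A = ((W₁ W₂) (W₃ W₄)): (W₁ W₂): 11×58 by 58×23 → 11×23, cost 11·58·23 = 14674; (W₃ W₄): 23×32 by 32×45 → 23×45, cost 23·32·45 = 33120; ((W₁ W₂) (W₃ W₄)): 11×23 by 23×45 → 11×45, cost 11·23·45 = 11385; cumulative 59179. Total 59179.
Order B = (W₁ (W₂ (W₃ W₄))): (W₃ W₄): 23×32 by 32×45 → 23×45, cost 23·32·45 = 33120; (W₂ (W₃ W₄)): 58×23 by 23×45 → 58×45, cost 58·23·45 = 60030; cumulative 93150; (W₁ (W₂ (W₃ W₄))): 11×58 by 58×45 → 11×45, cost 11·58·45 = 28710; cumulative 121860. Total 121860.
Difference: |59179 − 121860| = 62681.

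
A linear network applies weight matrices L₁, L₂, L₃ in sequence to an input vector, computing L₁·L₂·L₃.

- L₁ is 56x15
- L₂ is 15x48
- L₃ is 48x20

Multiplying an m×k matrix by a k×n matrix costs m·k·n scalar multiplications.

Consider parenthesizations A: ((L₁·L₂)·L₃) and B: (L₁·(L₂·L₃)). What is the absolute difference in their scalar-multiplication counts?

Order A = ((L₁·L₂)·L₃): (L₁·L₂): 56×15 by 15×48 → 56×48, cost 56·15·48 = 40320; ((L₁·L₂)·L₃): 56×48 by 48×20 → 56×20, cost 56·48·20 = 53760; cumulative 94080. Total 94080.
Order B = (L₁·(L₂·L₃)): (L₂·L₃): 15×48 by 48×20 → 15×20, cost 15·48·20 = 14400; (L₁·(L₂·L₃)): 56×15 by 15×20 → 56×20, cost 56·15·20 = 16800; cumulative 31200. Total 31200.
Difference: |94080 − 31200| = 62880.

62880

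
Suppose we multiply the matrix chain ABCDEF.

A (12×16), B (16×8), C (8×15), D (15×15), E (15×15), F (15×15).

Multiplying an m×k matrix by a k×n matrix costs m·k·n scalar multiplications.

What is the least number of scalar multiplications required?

Adjacent pairs: AB = 12·16·8 = 1536; BC = 16·8·15 = 1920; CD = 8·15·15 = 1800; DE = 15·15·15 = 3375; EF = 15·15·15 = 3375.
Length 3: A..C: k=1: 0+1920+12·16·15=4800; k=2: 1536+0+12·8·15=2976 → min 2976 | B..D: k=2: 0+1800+16·8·15=3720; k=3: 1920+0+16·15·15=5520 → min 3720 | C..E: k=3: 0+3375+8·15·15=5175; k=4: 1800+0+8·15·15=3600 → min 3600 | D..F: k=4: 0+3375+15·15·15=6750; k=5: 3375+0+15·15·15=6750 → min 6750.
Length 4: A..D: k=1: 0+3720+12·16·15=6600; k=2: 1536+1800+12·8·15=4776; k=3: 2976+0+12·15·15=5676 → min 4776 | B..E: k=2: 0+3600+16·8·15=5520; k=3: 1920+3375+16·15·15=8895; k=4: 3720+0+16·15·15=7320 → min 5520 | C..F: k=3: 0+6750+8·15·15=8550; k=4: 1800+3375+8·15·15=6975; k=5: 3600+0+8·15·15=5400 → min 5400.
Length 5: A..E: k=1: 0+5520+12·16·15=8400; k=2: 1536+3600+12·8·15=6576; k=3: 2976+3375+12·15·15=9051; k=4: 4776+0+12·15·15=7476 → min 6576 | B..F: k=2: 0+5400+16·8·15=7320; k=3: 1920+6750+16·15·15=12270; k=4: 3720+3375+16·15·15=10695; k=5: 5520+0+16·15·15=9120 → min 7320.
Length 6: A..F: k=1: 0+7320+12·16·15=10200; k=2: 1536+5400+12·8·15=8376; k=3: 2976+6750+12·15·15=12426; k=4: 4776+3375+12·15·15=10851; k=5: 6576+0+12·15·15=9276 → min 8376.
Optimal order: ((AB)(((CD)E)F)) with cost 8376.

8376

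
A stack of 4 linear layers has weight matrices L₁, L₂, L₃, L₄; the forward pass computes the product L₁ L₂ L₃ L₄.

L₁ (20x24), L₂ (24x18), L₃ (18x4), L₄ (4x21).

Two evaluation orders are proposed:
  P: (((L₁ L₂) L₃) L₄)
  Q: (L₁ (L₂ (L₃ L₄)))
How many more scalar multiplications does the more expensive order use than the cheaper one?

8904

Order P = (((L₁ L₂) L₃) L₄): (L₁ L₂): 20×24 by 24×18 → 20×18, cost 20·24·18 = 8640; ((L₁ L₂) L₃): 20×18 by 18×4 → 20×4, cost 20·18·4 = 1440; cumulative 10080; (((L₁ L₂) L₃) L₄): 20×4 by 4×21 → 20×21, cost 20·4·21 = 1680; cumulative 11760. Total 11760.
Order Q = (L₁ (L₂ (L₃ L₄))): (L₃ L₄): 18×4 by 4×21 → 18×21, cost 18·4·21 = 1512; (L₂ (L₃ L₄)): 24×18 by 18×21 → 24×21, cost 24·18·21 = 9072; cumulative 10584; (L₁ (L₂ (L₃ L₄))): 20×24 by 24×21 → 20×21, cost 20·24·21 = 10080; cumulative 20664. Total 20664.
Difference: |11760 − 20664| = 8904.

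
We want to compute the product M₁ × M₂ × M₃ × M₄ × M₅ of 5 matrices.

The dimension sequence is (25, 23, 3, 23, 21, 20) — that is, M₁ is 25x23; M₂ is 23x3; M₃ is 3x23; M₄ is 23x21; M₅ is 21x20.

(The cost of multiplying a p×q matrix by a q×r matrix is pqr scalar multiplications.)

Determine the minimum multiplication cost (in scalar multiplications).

5934

Adjacent pairs: M₁M₂ = 25·23·3 = 1725; M₂M₃ = 23·3·23 = 1587; M₃M₄ = 3·23·21 = 1449; M₄M₅ = 23·21·20 = 9660.
Length 3: M₁..M₃: k=1: 0+1587+25·23·23=14812; k=2: 1725+0+25·3·23=3450 → min 3450 | M₂..M₄: k=2: 0+1449+23·3·21=2898; k=3: 1587+0+23·23·21=12696 → min 2898 | M₃..M₅: k=3: 0+9660+3·23·20=11040; k=4: 1449+0+3·21·20=2709 → min 2709.
Length 4: M₁..M₄: k=1: 0+2898+25·23·21=14973; k=2: 1725+1449+25·3·21=4749; k=3: 3450+0+25·23·21=15525 → min 4749 | M₂..M₅: k=2: 0+2709+23·3·20=4089; k=3: 1587+9660+23·23·20=21827; k=4: 2898+0+23·21·20=12558 → min 4089.
Length 5: M₁..M₅: k=1: 0+4089+25·23·20=15589; k=2: 1725+2709+25·3·20=5934; k=3: 3450+9660+25·23·20=24610; k=4: 4749+0+25·21·20=15249 → min 5934.
Optimal order: ((M₁ × M₂) × ((M₃ × M₄) × M₅)) with cost 5934.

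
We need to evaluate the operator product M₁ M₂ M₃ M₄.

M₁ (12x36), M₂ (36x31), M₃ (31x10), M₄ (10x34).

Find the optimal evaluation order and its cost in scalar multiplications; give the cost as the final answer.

19560

Adjacent pairs: M₁M₂ = 12·36·31 = 13392; M₂M₃ = 36·31·10 = 11160; M₃M₄ = 31·10·34 = 10540.
Length 3: M₁..M₃: k=1: 0+11160+12·36·10=15480; k=2: 13392+0+12·31·10=17112 → min 15480 | M₂..M₄: k=2: 0+10540+36·31·34=48484; k=3: 11160+0+36·10·34=23400 → min 23400.
Length 4: M₁..M₄: k=1: 0+23400+12·36·34=38088; k=2: 13392+10540+12·31·34=36580; k=3: 15480+0+12·10·34=19560 → min 19560.
Optimal parenthesization: ((M₁ (M₂ M₃)) M₄) with cost 19560.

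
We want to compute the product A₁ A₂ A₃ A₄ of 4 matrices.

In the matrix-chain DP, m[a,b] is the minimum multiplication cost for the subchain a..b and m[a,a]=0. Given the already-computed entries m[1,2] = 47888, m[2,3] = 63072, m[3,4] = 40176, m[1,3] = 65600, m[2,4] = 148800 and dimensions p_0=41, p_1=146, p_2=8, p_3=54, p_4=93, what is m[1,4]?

m[1,4] = min over k∈[1,3] of m[1,k]+m[k+1,4]+p_{0}·p_k·p_{4}.
k=1: 0 + 148800 + 41·146·93 = 705498; k=2: 47888 + 40176 + 41·8·93 = 118568; k=3: 65600 + 0 + 41·54·93 = 271502.
Minimum: 118568 at k=2.

118568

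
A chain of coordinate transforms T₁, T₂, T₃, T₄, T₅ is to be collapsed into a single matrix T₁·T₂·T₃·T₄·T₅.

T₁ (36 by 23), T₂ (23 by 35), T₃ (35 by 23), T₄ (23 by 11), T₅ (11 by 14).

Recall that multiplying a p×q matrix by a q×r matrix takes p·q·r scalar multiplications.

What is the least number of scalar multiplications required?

Adjacent pairs: T₁T₂ = 36·23·35 = 28980; T₂T₃ = 23·35·23 = 18515; T₃T₄ = 35·23·11 = 8855; T₄T₅ = 23·11·14 = 3542.
Length 3: T₁..T₃: k=1: 0+18515+36·23·23=37559; k=2: 28980+0+36·35·23=57960 → min 37559 | T₂..T₄: k=2: 0+8855+23·35·11=17710; k=3: 18515+0+23·23·11=24334 → min 17710 | T₃..T₅: k=3: 0+3542+35·23·14=14812; k=4: 8855+0+35·11·14=14245 → min 14245.
Length 4: T₁..T₄: k=1: 0+17710+36·23·11=26818; k=2: 28980+8855+36·35·11=51695; k=3: 37559+0+36·23·11=46667 → min 26818 | T₂..T₅: k=2: 0+14245+23·35·14=25515; k=3: 18515+3542+23·23·14=29463; k=4: 17710+0+23·11·14=21252 → min 21252.
Length 5: T₁..T₅: k=1: 0+21252+36·23·14=32844; k=2: 28980+14245+36·35·14=60865; k=3: 37559+3542+36·23·14=52693; k=4: 26818+0+36·11·14=32362 → min 32362.
Optimal order: ((T₁·(T₂·(T₃·T₄)))·T₅) with cost 32362.

32362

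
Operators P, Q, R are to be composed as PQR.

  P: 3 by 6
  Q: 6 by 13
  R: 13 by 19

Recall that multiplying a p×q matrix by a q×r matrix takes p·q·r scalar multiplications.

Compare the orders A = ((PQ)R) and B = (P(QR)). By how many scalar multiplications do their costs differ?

Order A = ((PQ)R): (PQ): 3×6 by 6×13 → 3×13, cost 3·6·13 = 234; ((PQ)R): 3×13 by 13×19 → 3×19, cost 3·13·19 = 741; cumulative 975. Total 975.
Order B = (P(QR)): (QR): 6×13 by 13×19 → 6×19, cost 6·13·19 = 1482; (P(QR)): 3×6 by 6×19 → 3×19, cost 3·6·19 = 342; cumulative 1824. Total 1824.
Difference: |975 − 1824| = 849.

849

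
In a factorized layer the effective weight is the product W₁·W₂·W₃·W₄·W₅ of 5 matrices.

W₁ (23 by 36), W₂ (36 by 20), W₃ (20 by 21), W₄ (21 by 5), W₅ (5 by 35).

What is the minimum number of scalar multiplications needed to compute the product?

13865

Adjacent pairs: W₁W₂ = 23·36·20 = 16560; W₂W₃ = 36·20·21 = 15120; W₃W₄ = 20·21·5 = 2100; W₄W₅ = 21·5·35 = 3675.
Length 3: W₁..W₃: k=1: 0+15120+23·36·21=32508; k=2: 16560+0+23·20·21=26220 → min 26220 | W₂..W₄: k=2: 0+2100+36·20·5=5700; k=3: 15120+0+36·21·5=18900 → min 5700 | W₃..W₅: k=3: 0+3675+20·21·35=18375; k=4: 2100+0+20·5·35=5600 → min 5600.
Length 4: W₁..W₄: k=1: 0+5700+23·36·5=9840; k=2: 16560+2100+23·20·5=20960; k=3: 26220+0+23·21·5=28635 → min 9840 | W₂..W₅: k=2: 0+5600+36·20·35=30800; k=3: 15120+3675+36·21·35=45255; k=4: 5700+0+36·5·35=12000 → min 12000.
Length 5: W₁..W₅: k=1: 0+12000+23·36·35=40980; k=2: 16560+5600+23·20·35=38260; k=3: 26220+3675+23·21·35=46800; k=4: 9840+0+23·5·35=13865 → min 13865.
Optimal order: ((W₁·(W₂·(W₃·W₄)))·W₅) with cost 13865.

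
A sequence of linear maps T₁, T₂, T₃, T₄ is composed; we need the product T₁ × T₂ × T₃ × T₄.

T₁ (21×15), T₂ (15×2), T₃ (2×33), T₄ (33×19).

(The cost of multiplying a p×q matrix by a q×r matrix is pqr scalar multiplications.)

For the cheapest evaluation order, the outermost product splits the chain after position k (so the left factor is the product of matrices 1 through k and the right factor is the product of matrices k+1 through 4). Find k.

2

Adjacent pairs: T₁T₂ = 21·15·2 = 630; T₂T₃ = 15·2·33 = 990; T₃T₄ = 2·33·19 = 1254.
Length 3: T₁..T₃: k=1: 0+990+21·15·33=11385; k=2: 630+0+21·2·33=2016 → min 2016 | T₂..T₄: k=2: 0+1254+15·2·19=1824; k=3: 990+0+15·33·19=10395 → min 1824.
Top-level splits: k=1: (T₁..T₁)·(T₂..T₄) → 0+1824+21·15·19 = 7809; k=2: (T₁..T₂)·(T₃..T₄) → 630+1254+21·2·19 = 2682; k=3: (T₁..T₃)·(T₄..T₄) → 2016+0+21·33·19 = 15183.
Best split is after T₂, i.e. k = 2.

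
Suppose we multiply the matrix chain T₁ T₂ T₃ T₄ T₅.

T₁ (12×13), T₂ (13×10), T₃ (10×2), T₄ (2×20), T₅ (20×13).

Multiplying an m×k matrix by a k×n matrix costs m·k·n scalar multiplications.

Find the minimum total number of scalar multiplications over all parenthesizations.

Adjacent pairs: T₁T₂ = 12·13·10 = 1560; T₂T₃ = 13·10·2 = 260; T₃T₄ = 10·2·20 = 400; T₄T₅ = 2·20·13 = 520.
Length 3: T₁..T₃: k=1: 0+260+12·13·2=572; k=2: 1560+0+12·10·2=1800 → min 572 | T₂..T₄: k=2: 0+400+13·10·20=3000; k=3: 260+0+13·2·20=780 → min 780 | T₃..T₅: k=3: 0+520+10·2·13=780; k=4: 400+0+10·20·13=3000 → min 780.
Length 4: T₁..T₄: k=1: 0+780+12·13·20=3900; k=2: 1560+400+12·10·20=4360; k=3: 572+0+12·2·20=1052 → min 1052 | T₂..T₅: k=2: 0+780+13·10·13=2470; k=3: 260+520+13·2·13=1118; k=4: 780+0+13·20·13=4160 → min 1118.
Length 5: T₁..T₅: k=1: 0+1118+12·13·13=3146; k=2: 1560+780+12·10·13=3900; k=3: 572+520+12·2·13=1404; k=4: 1052+0+12·20·13=4172 → min 1404.
Optimal order: ((T₁ (T₂ T₃)) (T₄ T₅)) with cost 1404.

1404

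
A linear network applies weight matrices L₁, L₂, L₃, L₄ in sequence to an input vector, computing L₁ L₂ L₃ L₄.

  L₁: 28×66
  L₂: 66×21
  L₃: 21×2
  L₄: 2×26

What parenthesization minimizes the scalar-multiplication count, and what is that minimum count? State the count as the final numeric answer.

Adjacent pairs: L₁L₂ = 28·66·21 = 38808; L₂L₃ = 66·21·2 = 2772; L₃L₄ = 21·2·26 = 1092.
Length 3: L₁..L₃: k=1: 0+2772+28·66·2=6468; k=2: 38808+0+28·21·2=39984 → min 6468 | L₂..L₄: k=2: 0+1092+66·21·26=37128; k=3: 2772+0+66·2·26=6204 → min 6204.
Length 4: L₁..L₄: k=1: 0+6204+28·66·26=54252; k=2: 38808+1092+28·21·26=55188; k=3: 6468+0+28·2·26=7924 → min 7924.
Optimal parenthesization: ((L₁ (L₂ L₃)) L₄) with cost 7924.

7924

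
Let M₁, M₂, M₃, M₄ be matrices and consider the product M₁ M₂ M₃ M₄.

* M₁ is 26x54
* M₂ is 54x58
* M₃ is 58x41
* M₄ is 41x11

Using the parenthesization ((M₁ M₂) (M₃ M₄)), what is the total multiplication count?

(M₁ M₂): 26×54 by 54×58 → 26×58, cost 26·54·58 = 81432
(M₃ M₄): 58×41 by 41×11 → 58×11, cost 58·41·11 = 26158
((M₁ M₂) (M₃ M₄)): 26×58 by 58×11 → 26×11, cost 26·58·11 = 16588; cumulative 124178
Total: 124178 scalar multiplications.

124178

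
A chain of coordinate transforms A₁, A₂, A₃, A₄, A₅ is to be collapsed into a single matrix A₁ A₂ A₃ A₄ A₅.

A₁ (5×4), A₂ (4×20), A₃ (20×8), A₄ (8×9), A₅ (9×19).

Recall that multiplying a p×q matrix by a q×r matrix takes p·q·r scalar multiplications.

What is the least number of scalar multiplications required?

1963

Adjacent pairs: A₁A₂ = 5·4·20 = 400; A₂A₃ = 4·20·8 = 640; A₃A₄ = 20·8·9 = 1440; A₄A₅ = 8·9·19 = 1368.
Length 3: A₁..A₃: k=1: 0+640+5·4·8=800; k=2: 400+0+5·20·8=1200 → min 800 | A₂..A₄: k=2: 0+1440+4·20·9=2160; k=3: 640+0+4·8·9=928 → min 928 | A₃..A₅: k=3: 0+1368+20·8·19=4408; k=4: 1440+0+20·9·19=4860 → min 4408.
Length 4: A₁..A₄: k=1: 0+928+5·4·9=1108; k=2: 400+1440+5·20·9=2740; k=3: 800+0+5·8·9=1160 → min 1108 | A₂..A₅: k=2: 0+4408+4·20·19=5928; k=3: 640+1368+4·8·19=2616; k=4: 928+0+4·9·19=1612 → min 1612.
Length 5: A₁..A₅: k=1: 0+1612+5·4·19=1992; k=2: 400+4408+5·20·19=6708; k=3: 800+1368+5·8·19=2928; k=4: 1108+0+5·9·19=1963 → min 1963.
Optimal order: ((A₁ ((A₂ A₃) A₄)) A₅) with cost 1963.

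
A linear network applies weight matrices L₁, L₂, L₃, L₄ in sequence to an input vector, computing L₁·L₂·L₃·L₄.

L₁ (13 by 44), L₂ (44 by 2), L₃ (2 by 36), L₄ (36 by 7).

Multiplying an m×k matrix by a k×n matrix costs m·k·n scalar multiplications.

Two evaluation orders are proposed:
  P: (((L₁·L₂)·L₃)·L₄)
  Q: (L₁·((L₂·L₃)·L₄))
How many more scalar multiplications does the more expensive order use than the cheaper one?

Order P = (((L₁·L₂)·L₃)·L₄): (L₁·L₂): 13×44 by 44×2 → 13×2, cost 13·44·2 = 1144; ((L₁·L₂)·L₃): 13×2 by 2×36 → 13×36, cost 13·2·36 = 936; cumulative 2080; (((L₁·L₂)·L₃)·L₄): 13×36 by 36×7 → 13×7, cost 13·36·7 = 3276; cumulative 5356. Total 5356.
Order Q = (L₁·((L₂·L₃)·L₄)): (L₂·L₃): 44×2 by 2×36 → 44×36, cost 44·2·36 = 3168; ((L₂·L₃)·L₄): 44×36 by 36×7 → 44×7, cost 44·36·7 = 11088; cumulative 14256; (L₁·((L₂·L₃)·L₄)): 13×44 by 44×7 → 13×7, cost 13·44·7 = 4004; cumulative 18260. Total 18260.
Difference: |5356 − 18260| = 12904.

12904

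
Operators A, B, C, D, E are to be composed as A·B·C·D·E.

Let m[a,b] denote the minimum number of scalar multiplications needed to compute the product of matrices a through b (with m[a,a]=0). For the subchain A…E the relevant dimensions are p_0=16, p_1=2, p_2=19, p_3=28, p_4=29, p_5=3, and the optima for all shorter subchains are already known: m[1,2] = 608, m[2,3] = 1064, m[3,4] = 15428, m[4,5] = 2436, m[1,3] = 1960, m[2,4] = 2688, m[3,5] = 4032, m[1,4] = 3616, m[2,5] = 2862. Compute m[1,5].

2958

m[1,5] = min over k∈[1,4] of m[1,k]+m[k+1,5]+p_{0}·p_k·p_{5}.
k=1: 0 + 2862 + 16·2·3 = 2958; k=2: 608 + 4032 + 16·19·3 = 5552; k=3: 1960 + 2436 + 16·28·3 = 5740; k=4: 3616 + 0 + 16·29·3 = 5008.
Minimum: 2958 at k=1.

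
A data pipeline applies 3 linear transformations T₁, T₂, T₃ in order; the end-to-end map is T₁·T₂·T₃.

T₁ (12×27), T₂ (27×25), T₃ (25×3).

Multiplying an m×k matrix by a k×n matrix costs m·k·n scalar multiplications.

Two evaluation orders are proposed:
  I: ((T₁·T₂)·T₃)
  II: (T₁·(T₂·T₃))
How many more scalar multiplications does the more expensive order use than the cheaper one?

Order I = ((T₁·T₂)·T₃): (T₁·T₂): 12×27 by 27×25 → 12×25, cost 12·27·25 = 8100; ((T₁·T₂)·T₃): 12×25 by 25×3 → 12×3, cost 12·25·3 = 900; cumulative 9000. Total 9000.
Order II = (T₁·(T₂·T₃)): (T₂·T₃): 27×25 by 25×3 → 27×3, cost 27·25·3 = 2025; (T₁·(T₂·T₃)): 12×27 by 27×3 → 12×3, cost 12·27·3 = 972; cumulative 2997. Total 2997.
Difference: |9000 − 2997| = 6003.

6003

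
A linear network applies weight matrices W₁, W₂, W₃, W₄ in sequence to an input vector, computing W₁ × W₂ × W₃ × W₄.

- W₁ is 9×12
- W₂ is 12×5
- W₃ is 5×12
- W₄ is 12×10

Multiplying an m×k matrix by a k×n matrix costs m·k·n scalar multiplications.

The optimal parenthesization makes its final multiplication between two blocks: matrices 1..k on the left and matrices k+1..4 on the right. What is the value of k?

2

Adjacent pairs: W₁W₂ = 9·12·5 = 540; W₂W₃ = 12·5·12 = 720; W₃W₄ = 5·12·10 = 600.
Length 3: W₁..W₃: k=1: 0+720+9·12·12=2016; k=2: 540+0+9·5·12=1080 → min 1080 | W₂..W₄: k=2: 0+600+12·5·10=1200; k=3: 720+0+12·12·10=2160 → min 1200.
Top-level splits: k=1: (W₁..W₁)·(W₂..W₄) → 0+1200+9·12·10 = 2280; k=2: (W₁..W₂)·(W₃..W₄) → 540+600+9·5·10 = 1590; k=3: (W₁..W₃)·(W₄..W₄) → 1080+0+9·12·10 = 2160.
Best split is after W₂, i.e. k = 2.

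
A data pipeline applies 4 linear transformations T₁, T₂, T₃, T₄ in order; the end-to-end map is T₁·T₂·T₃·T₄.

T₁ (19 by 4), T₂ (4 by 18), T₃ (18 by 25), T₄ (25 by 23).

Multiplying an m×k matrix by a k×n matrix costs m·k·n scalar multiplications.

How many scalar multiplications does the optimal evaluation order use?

Adjacent pairs: T₁T₂ = 19·4·18 = 1368; T₂T₃ = 4·18·25 = 1800; T₃T₄ = 18·25·23 = 10350.
Length 3: T₁..T₃: k=1: 0+1800+19·4·25=3700; k=2: 1368+0+19·18·25=9918 → min 3700 | T₂..T₄: k=2: 0+10350+4·18·23=12006; k=3: 1800+0+4·25·23=4100 → min 4100.
Length 4: T₁..T₄: k=1: 0+4100+19·4·23=5848; k=2: 1368+10350+19·18·23=19584; k=3: 3700+0+19·25·23=14625 → min 5848.
Optimal order: (T₁·((T₂·T₃)·T₄)) with cost 5848.

5848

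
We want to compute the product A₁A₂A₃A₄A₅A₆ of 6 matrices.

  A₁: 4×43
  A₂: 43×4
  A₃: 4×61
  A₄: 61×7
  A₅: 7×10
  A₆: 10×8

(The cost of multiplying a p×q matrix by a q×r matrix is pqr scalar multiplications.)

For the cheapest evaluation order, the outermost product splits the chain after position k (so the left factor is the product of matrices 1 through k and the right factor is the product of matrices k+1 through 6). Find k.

Adjacent pairs: A₁A₂ = 4·43·4 = 688; A₂A₃ = 43·4·61 = 10492; A₃A₄ = 4·61·7 = 1708; A₄A₅ = 61·7·10 = 4270; A₅A₆ = 7·10·8 = 560.
Length 3: A₁..A₃: k=1: 0+10492+4·43·61=20984; k=2: 688+0+4·4·61=1664 → min 1664 | A₂..A₄: k=2: 0+1708+43·4·7=2912; k=3: 10492+0+43·61·7=28853 → min 2912 | A₃..A₅: k=3: 0+4270+4·61·10=6710; k=4: 1708+0+4·7·10=1988 → min 1988 | A₄..A₆: k=4: 0+560+61·7·8=3976; k=5: 4270+0+61·10·8=9150 → min 3976.
Length 4: A₁..A₄: k=1: 0+2912+4·43·7=4116; k=2: 688+1708+4·4·7=2508; k=3: 1664+0+4·61·7=3372 → min 2508 | A₂..A₅: k=2: 0+1988+43·4·10=3708; k=3: 10492+4270+43·61·10=40992; k=4: 2912+0+43·7·10=5922 → min 3708 | A₃..A₆: k=3: 0+3976+4·61·8=5928; k=4: 1708+560+4·7·8=2492; k=5: 1988+0+4·10·8=2308 → min 2308.
Length 5: A₁..A₅: k=1: 0+3708+4·43·10=5428; k=2: 688+1988+4·4·10=2836; k=3: 1664+4270+4·61·10=8374; k=4: 2508+0+4·7·10=2788 → min 2788 | A₂..A₆: k=2: 0+2308+43·4·8=3684; k=3: 10492+3976+43·61·8=35452; k=4: 2912+560+43·7·8=5880; k=5: 3708+0+43·10·8=7148 → min 3684.
Top-level splits: k=1: (A₁..A₁)·(A₂..A₆) → 0+3684+4·43·8 = 5060; k=2: (A₁..A₂)·(A₃..A₆) → 688+2308+4·4·8 = 3124; k=3: (A₁..A₃)·(A₄..A₆) → 1664+3976+4·61·8 = 7592; k=4: (A₁..A₄)·(A₅..A₆) → 2508+560+4·7·8 = 3292; k=5: (A₁..A₅)·(A₆..A₆) → 2788+0+4·10·8 = 3108.
Best split is after A₅, i.e. k = 5.

5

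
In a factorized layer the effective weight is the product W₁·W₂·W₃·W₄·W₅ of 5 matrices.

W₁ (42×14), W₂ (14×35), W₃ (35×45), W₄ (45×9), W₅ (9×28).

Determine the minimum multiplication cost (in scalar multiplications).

34461

Adjacent pairs: W₁W₂ = 42·14·35 = 20580; W₂W₃ = 14·35·45 = 22050; W₃W₄ = 35·45·9 = 14175; W₄W₅ = 45·9·28 = 11340.
Length 3: W₁..W₃: k=1: 0+22050+42·14·45=48510; k=2: 20580+0+42·35·45=86730 → min 48510 | W₂..W₄: k=2: 0+14175+14·35·9=18585; k=3: 22050+0+14·45·9=27720 → min 18585 | W₃..W₅: k=3: 0+11340+35·45·28=55440; k=4: 14175+0+35·9·28=22995 → min 22995.
Length 4: W₁..W₄: k=1: 0+18585+42·14·9=23877; k=2: 20580+14175+42·35·9=47985; k=3: 48510+0+42·45·9=65520 → min 23877 | W₂..W₅: k=2: 0+22995+14·35·28=36715; k=3: 22050+11340+14·45·28=51030; k=4: 18585+0+14·9·28=22113 → min 22113.
Length 5: W₁..W₅: k=1: 0+22113+42·14·28=38577; k=2: 20580+22995+42·35·28=84735; k=3: 48510+11340+42·45·28=112770; k=4: 23877+0+42·9·28=34461 → min 34461.
Optimal order: ((W₁·(W₂·(W₃·W₄)))·W₅) with cost 34461.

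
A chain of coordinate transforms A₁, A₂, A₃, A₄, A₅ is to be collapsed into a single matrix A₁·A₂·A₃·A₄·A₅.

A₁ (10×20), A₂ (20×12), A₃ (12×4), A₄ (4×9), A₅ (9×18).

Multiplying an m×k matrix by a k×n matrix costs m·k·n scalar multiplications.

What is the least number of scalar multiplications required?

Adjacent pairs: A₁A₂ = 10·20·12 = 2400; A₂A₃ = 20·12·4 = 960; A₃A₄ = 12·4·9 = 432; A₄A₅ = 4·9·18 = 648.
Length 3: A₁..A₃: k=1: 0+960+10·20·4=1760; k=2: 2400+0+10·12·4=2880 → min 1760 | A₂..A₄: k=2: 0+432+20·12·9=2592; k=3: 960+0+20·4·9=1680 → min 1680 | A₃..A₅: k=3: 0+648+12·4·18=1512; k=4: 432+0+12·9·18=2376 → min 1512.
Length 4: A₁..A₄: k=1: 0+1680+10·20·9=3480; k=2: 2400+432+10·12·9=3912; k=3: 1760+0+10·4·9=2120 → min 2120 | A₂..A₅: k=2: 0+1512+20·12·18=5832; k=3: 960+648+20·4·18=3048; k=4: 1680+0+20·9·18=4920 → min 3048.
Length 5: A₁..A₅: k=1: 0+3048+10·20·18=6648; k=2: 2400+1512+10·12·18=6072; k=3: 1760+648+10·4·18=3128; k=4: 2120+0+10·9·18=3740 → min 3128.
Optimal order: ((A₁·(A₂·A₃))·(A₄·A₅)) with cost 3128.

3128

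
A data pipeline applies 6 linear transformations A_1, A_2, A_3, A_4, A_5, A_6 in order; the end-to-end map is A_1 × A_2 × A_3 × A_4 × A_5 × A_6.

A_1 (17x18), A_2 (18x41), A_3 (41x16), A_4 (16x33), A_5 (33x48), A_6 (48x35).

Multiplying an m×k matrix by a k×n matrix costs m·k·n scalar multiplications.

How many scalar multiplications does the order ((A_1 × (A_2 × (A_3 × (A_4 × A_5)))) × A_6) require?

135504

(A_4 × A_5): 16×33 by 33×48 → 16×48, cost 16·33·48 = 25344
(A_3 × (A_4 × A_5)): 41×16 by 16×48 → 41×48, cost 41·16·48 = 31488; cumulative 56832
(A_2 × (A_3 × (A_4 × A_5))): 18×41 by 41×48 → 18×48, cost 18·41·48 = 35424; cumulative 92256
(A_1 × (A_2 × (A_3 × (A_4 × A_5)))): 17×18 by 18×48 → 17×48, cost 17·18·48 = 14688; cumulative 106944
((A_1 × (A_2 × (A_3 × (A_4 × A_5)))) × A_6): 17×48 by 48×35 → 17×35, cost 17·48·35 = 28560; cumulative 135504
Total: 135504 scalar multiplications.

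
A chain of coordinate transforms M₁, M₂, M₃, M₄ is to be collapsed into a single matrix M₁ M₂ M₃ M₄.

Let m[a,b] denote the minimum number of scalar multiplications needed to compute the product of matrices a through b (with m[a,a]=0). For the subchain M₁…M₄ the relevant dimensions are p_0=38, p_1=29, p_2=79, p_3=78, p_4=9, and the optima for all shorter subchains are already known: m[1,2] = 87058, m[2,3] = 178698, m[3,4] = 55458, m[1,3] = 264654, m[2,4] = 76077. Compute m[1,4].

85995

m[1,4] = min over k∈[1,3] of m[1,k]+m[k+1,4]+p_{0}·p_k·p_{4}.
k=1: 0 + 76077 + 38·29·9 = 85995; k=2: 87058 + 55458 + 38·79·9 = 169534; k=3: 264654 + 0 + 38·78·9 = 291330.
Minimum: 85995 at k=1.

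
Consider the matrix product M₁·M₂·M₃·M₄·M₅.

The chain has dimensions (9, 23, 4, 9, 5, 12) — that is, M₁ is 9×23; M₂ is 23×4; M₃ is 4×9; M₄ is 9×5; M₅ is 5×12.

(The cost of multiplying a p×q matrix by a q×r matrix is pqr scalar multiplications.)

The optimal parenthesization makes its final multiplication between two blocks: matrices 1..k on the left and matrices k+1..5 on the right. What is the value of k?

Adjacent pairs: M₁M₂ = 9·23·4 = 828; M₂M₃ = 23·4·9 = 828; M₃M₄ = 4·9·5 = 180; M₄M₅ = 9·5·12 = 540.
Length 3: M₁..M₃: k=1: 0+828+9·23·9=2691; k=2: 828+0+9·4·9=1152 → min 1152 | M₂..M₄: k=2: 0+180+23·4·5=640; k=3: 828+0+23·9·5=1863 → min 640 | M₃..M₅: k=3: 0+540+4·9·12=972; k=4: 180+0+4·5·12=420 → min 420.
Length 4: M₁..M₄: k=1: 0+640+9·23·5=1675; k=2: 828+180+9·4·5=1188; k=3: 1152+0+9·9·5=1557 → min 1188 | M₂..M₅: k=2: 0+420+23·4·12=1524; k=3: 828+540+23·9·12=3852; k=4: 640+0+23·5·12=2020 → min 1524.
Top-level splits: k=1: (M₁..M₁)·(M₂..M₅) → 0+1524+9·23·12 = 4008; k=2: (M₁..M₂)·(M₃..M₅) → 828+420+9·4·12 = 1680; k=3: (M₁..M₃)·(M₄..M₅) → 1152+540+9·9·12 = 2664; k=4: (M₁..M₄)·(M₅..M₅) → 1188+0+9·5·12 = 1728.
Best split is after M₂, i.e. k = 2.

2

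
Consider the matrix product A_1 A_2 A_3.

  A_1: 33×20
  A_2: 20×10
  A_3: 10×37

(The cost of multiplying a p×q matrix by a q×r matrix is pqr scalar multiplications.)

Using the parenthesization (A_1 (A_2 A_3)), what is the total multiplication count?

(A_2 A_3): 20×10 by 10×37 → 20×37, cost 20·10·37 = 7400
(A_1 (A_2 A_3)): 33×20 by 20×37 → 33×37, cost 33·20·37 = 24420; cumulative 31820
Total: 31820 scalar multiplications.

31820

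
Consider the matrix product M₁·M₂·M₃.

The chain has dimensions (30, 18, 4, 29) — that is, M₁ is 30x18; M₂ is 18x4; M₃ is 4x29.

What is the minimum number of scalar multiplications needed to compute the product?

Order (M₁·(M₂·M₃)): (M₂·M₃): 18×4 by 4×29 → 18×29, cost 18·4·29 = 2088; (M₁·(M₂·M₃)): 30×18 by 18×29 → 30×29, cost 30·18·29 = 15660; cumulative 17748. Total 17748.
Order ((M₁·M₂)·M₃): (M₁·M₂): 30×18 by 18×4 → 30×4, cost 30·18·4 = 2160; ((M₁·M₂)·M₃): 30×4 by 4×29 → 30×29, cost 30·4·29 = 3480; cumulative 5640. Total 5640.
Minimum: 5640.

5640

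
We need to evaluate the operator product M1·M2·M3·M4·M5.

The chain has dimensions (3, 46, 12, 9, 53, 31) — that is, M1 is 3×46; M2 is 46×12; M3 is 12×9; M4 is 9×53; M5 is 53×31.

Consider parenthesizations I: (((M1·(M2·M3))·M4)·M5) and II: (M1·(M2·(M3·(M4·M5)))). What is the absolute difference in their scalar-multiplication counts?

26955

Order I = (((M1·(M2·M3))·M4)·M5): (M2·M3): 46×12 by 12×9 → 46×9, cost 46·12·9 = 4968; (M1·(M2·M3)): 3×46 by 46×9 → 3×9, cost 3·46·9 = 1242; cumulative 6210; ((M1·(M2·M3))·M4): 3×9 by 9×53 → 3×53, cost 3·9·53 = 1431; cumulative 7641; (((M1·(M2·M3))·M4)·M5): 3×53 by 53×31 → 3×31, cost 3·53·31 = 4929; cumulative 12570. Total 12570.
Order II = (M1·(M2·(M3·(M4·M5)))): (M4·M5): 9×53 by 53×31 → 9×31, cost 9·53·31 = 14787; (M3·(M4·M5)): 12×9 by 9×31 → 12×31, cost 12·9·31 = 3348; cumulative 18135; (M2·(M3·(M4·M5))): 46×12 by 12×31 → 46×31, cost 46·12·31 = 17112; cumulative 35247; (M1·(M2·(M3·(M4·M5)))): 3×46 by 46×31 → 3×31, cost 3·46·31 = 4278; cumulative 39525. Total 39525.
Difference: |12570 − 39525| = 26955.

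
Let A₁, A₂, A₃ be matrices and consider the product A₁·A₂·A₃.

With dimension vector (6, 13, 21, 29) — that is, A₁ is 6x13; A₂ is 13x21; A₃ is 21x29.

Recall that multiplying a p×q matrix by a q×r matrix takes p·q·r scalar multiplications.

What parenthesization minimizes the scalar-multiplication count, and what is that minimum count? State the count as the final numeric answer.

5292

(A₁·(A₂·A₃)): cost 10179.
((A₁·A₂)·A₃): cost 5292.
Optimal: ((A₁·A₂)·A₃) with cost 5292.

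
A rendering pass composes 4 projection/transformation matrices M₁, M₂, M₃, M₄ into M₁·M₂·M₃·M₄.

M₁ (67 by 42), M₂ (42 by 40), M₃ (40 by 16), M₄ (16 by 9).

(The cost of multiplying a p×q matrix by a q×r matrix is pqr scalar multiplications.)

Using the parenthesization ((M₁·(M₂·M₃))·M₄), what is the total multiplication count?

81552

(M₂·M₃): 42×40 by 40×16 → 42×16, cost 42·40·16 = 26880
(M₁·(M₂·M₃)): 67×42 by 42×16 → 67×16, cost 67·42·16 = 45024; cumulative 71904
((M₁·(M₂·M₃))·M₄): 67×16 by 16×9 → 67×9, cost 67·16·9 = 9648; cumulative 81552
Total: 81552 scalar multiplications.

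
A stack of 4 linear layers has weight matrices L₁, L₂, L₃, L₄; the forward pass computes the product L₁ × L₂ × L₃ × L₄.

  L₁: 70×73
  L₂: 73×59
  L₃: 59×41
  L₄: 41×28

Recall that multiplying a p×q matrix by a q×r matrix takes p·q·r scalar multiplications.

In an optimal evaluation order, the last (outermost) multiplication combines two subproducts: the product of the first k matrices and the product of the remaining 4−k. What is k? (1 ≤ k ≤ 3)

Adjacent pairs: L₁L₂ = 70·73·59 = 301490; L₂L₃ = 73·59·41 = 176587; L₃L₄ = 59·41·28 = 67732.
Length 3: L₁..L₃: k=1: 0+176587+70·73·41=386097; k=2: 301490+0+70·59·41=470820 → min 386097 | L₂..L₄: k=2: 0+67732+73·59·28=188328; k=3: 176587+0+73·41·28=260391 → min 188328.
Top-level splits: k=1: (L₁..L₁)·(L₂..L₄) → 0+188328+70·73·28 = 331408; k=2: (L₁..L₂)·(L₃..L₄) → 301490+67732+70·59·28 = 484862; k=3: (L₁..L₃)·(L₄..L₄) → 386097+0+70·41·28 = 466457.
Best split is after L₁, i.e. k = 1.

1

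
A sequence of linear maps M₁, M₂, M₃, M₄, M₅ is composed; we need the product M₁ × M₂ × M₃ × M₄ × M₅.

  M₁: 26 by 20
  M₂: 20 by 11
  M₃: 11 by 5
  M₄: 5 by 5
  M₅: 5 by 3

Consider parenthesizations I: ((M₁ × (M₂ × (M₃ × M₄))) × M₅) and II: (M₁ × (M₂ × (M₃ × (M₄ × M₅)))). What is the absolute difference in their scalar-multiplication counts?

1905

Order I = ((M₁ × (M₂ × (M₃ × M₄))) × M₅): (M₃ × M₄): 11×5 by 5×5 → 11×5, cost 11·5·5 = 275; (M₂ × (M₃ × M₄)): 20×11 by 11×5 → 20×5, cost 20·11·5 = 1100; cumulative 1375; (M₁ × (M₂ × (M₃ × M₄))): 26×20 by 20×5 → 26×5, cost 26·20·5 = 2600; cumulative 3975; ((M₁ × (M₂ × (M₃ × M₄))) × M₅): 26×5 by 5×3 → 26×3, cost 26·5·3 = 390; cumulative 4365. Total 4365.
Order II = (M₁ × (M₂ × (M₃ × (M₄ × M₅)))): (M₄ × M₅): 5×5 by 5×3 → 5×3, cost 5·5·3 = 75; (M₃ × (M₄ × M₅)): 11×5 by 5×3 → 11×3, cost 11·5·3 = 165; cumulative 240; (M₂ × (M₃ × (M₄ × M₅))): 20×11 by 11×3 → 20×3, cost 20·11·3 = 660; cumulative 900; (M₁ × (M₂ × (M₃ × (M₄ × M₅)))): 26×20 by 20×3 → 26×3, cost 26·20·3 = 1560; cumulative 2460. Total 2460.
Difference: |4365 − 2460| = 1905.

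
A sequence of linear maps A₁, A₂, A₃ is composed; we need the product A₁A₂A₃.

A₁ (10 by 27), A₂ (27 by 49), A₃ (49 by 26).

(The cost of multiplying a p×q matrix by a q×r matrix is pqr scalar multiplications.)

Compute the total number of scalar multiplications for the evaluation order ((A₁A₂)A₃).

(A₁A₂): 10×27 by 27×49 → 10×49, cost 10·27·49 = 13230
((A₁A₂)A₃): 10×49 by 49×26 → 10×26, cost 10·49·26 = 12740; cumulative 25970
Total: 25970 scalar multiplications.

25970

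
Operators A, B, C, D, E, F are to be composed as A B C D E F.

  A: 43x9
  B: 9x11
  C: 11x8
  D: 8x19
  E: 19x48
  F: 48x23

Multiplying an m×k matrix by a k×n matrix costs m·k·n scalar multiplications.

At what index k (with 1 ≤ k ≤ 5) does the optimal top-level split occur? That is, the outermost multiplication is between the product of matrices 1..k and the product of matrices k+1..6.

Adjacent pairs: AB = 43·9·11 = 4257; BC = 9·11·8 = 792; CD = 11·8·19 = 1672; DE = 8·19·48 = 7296; EF = 19·48·23 = 20976.
Length 3: A..C: k=1: 0+792+43·9·8=3888; k=2: 4257+0+43·11·8=8041 → min 3888 | B..D: k=2: 0+1672+9·11·19=3553; k=3: 792+0+9·8·19=2160 → min 2160 | C..E: k=3: 0+7296+11·8·48=11520; k=4: 1672+0+11·19·48=11704 → min 11520 | D..F: k=4: 0+20976+8·19·23=24472; k=5: 7296+0+8·48·23=16128 → min 16128.
Length 4: A..D: k=1: 0+2160+43·9·19=9513; k=2: 4257+1672+43·11·19=14916; k=3: 3888+0+43·8·19=10424 → min 9513 | B..E: k=2: 0+11520+9·11·48=16272; k=3: 792+7296+9·8·48=11544; k=4: 2160+0+9·19·48=10368 → min 10368 | C..F: k=3: 0+16128+11·8·23=18152; k=4: 1672+20976+11·19·23=27455; k=5: 11520+0+11·48·23=23664 → min 18152.
Length 5: A..E: k=1: 0+10368+43·9·48=28944; k=2: 4257+11520+43·11·48=38481; k=3: 3888+7296+43·8·48=27696; k=4: 9513+0+43·19·48=48729 → min 27696 | B..F: k=2: 0+18152+9·11·23=20429; k=3: 792+16128+9·8·23=18576; k=4: 2160+20976+9·19·23=27069; k=5: 10368+0+9·48·23=20304 → min 18576.
Top-level splits: k=1: (A..A)·(B..F) → 0+18576+43·9·23 = 27477; k=2: (A..B)·(C..F) → 4257+18152+43·11·23 = 33288; k=3: (A..C)·(D..F) → 3888+16128+43·8·23 = 27928; k=4: (A..D)·(E..F) → 9513+20976+43·19·23 = 49280; k=5: (A..E)·(F..F) → 27696+0+43·48·23 = 75168.
Best split is after A, i.e. k = 1.

1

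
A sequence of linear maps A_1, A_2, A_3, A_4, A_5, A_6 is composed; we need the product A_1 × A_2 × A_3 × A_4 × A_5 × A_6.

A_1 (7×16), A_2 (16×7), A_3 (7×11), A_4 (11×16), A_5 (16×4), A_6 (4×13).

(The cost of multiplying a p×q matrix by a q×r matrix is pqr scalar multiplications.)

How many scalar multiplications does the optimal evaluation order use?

2272

Adjacent pairs: A_1A_2 = 7·16·7 = 784; A_2A_3 = 16·7·11 = 1232; A_3A_4 = 7·11·16 = 1232; A_4A_5 = 11·16·4 = 704; A_5A_6 = 16·4·13 = 832.
Length 3: A_1..A_3: k=1: 0+1232+7·16·11=2464; k=2: 784+0+7·7·11=1323 → min 1323 | A_2..A_4: k=2: 0+1232+16·7·16=3024; k=3: 1232+0+16·11·16=4048 → min 3024 | A_3..A_5: k=3: 0+704+7·11·4=1012; k=4: 1232+0+7·16·4=1680 → min 1012 | A_4..A_6: k=4: 0+832+11·16·13=3120; k=5: 704+0+11·4·13=1276 → min 1276.
Length 4: A_1..A_4: k=1: 0+3024+7·16·16=4816; k=2: 784+1232+7·7·16=2800; k=3: 1323+0+7·11·16=2555 → min 2555 | A_2..A_5: k=2: 0+1012+16·7·4=1460; k=3: 1232+704+16·11·4=2640; k=4: 3024+0+16·16·4=4048 → min 1460 | A_3..A_6: k=3: 0+1276+7·11·13=2277; k=4: 1232+832+7·16·13=3520; k=5: 1012+0+7·4·13=1376 → min 1376.
Length 5: A_1..A_5: k=1: 0+1460+7·16·4=1908; k=2: 784+1012+7·7·4=1992; k=3: 1323+704+7·11·4=2335; k=4: 2555+0+7·16·4=3003 → min 1908 | A_2..A_6: k=2: 0+1376+16·7·13=2832; k=3: 1232+1276+16·11·13=4796; k=4: 3024+832+16·16·13=7184; k=5: 1460+0+16·4·13=2292 → min 2292.
Length 6: A_1..A_6: k=1: 0+2292+7·16·13=3748; k=2: 784+1376+7·7·13=2797; k=3: 1323+1276+7·11·13=3600; k=4: 2555+832+7·16·13=4843; k=5: 1908+0+7·4·13=2272 → min 2272.
Optimal order: ((A_1 × (A_2 × (A_3 × (A_4 × A_5)))) × A_6) with cost 2272.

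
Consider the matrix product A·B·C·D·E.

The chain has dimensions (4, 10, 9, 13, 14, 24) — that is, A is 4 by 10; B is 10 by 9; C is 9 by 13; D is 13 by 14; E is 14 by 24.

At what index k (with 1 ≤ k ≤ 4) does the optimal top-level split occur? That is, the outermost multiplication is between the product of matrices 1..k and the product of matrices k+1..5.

4

Adjacent pairs: AB = 4·10·9 = 360; BC = 10·9·13 = 1170; CD = 9·13·14 = 1638; DE = 13·14·24 = 4368.
Length 3: A..C: k=1: 0+1170+4·10·13=1690; k=2: 360+0+4·9·13=828 → min 828 | B..D: k=2: 0+1638+10·9·14=2898; k=3: 1170+0+10·13·14=2990 → min 2898 | C..E: k=3: 0+4368+9·13·24=7176; k=4: 1638+0+9·14·24=4662 → min 4662.
Length 4: A..D: k=1: 0+2898+4·10·14=3458; k=2: 360+1638+4·9·14=2502; k=3: 828+0+4·13·14=1556 → min 1556 | B..E: k=2: 0+4662+10·9·24=6822; k=3: 1170+4368+10·13·24=8658; k=4: 2898+0+10·14·24=6258 → min 6258.
Top-level splits: k=1: (A..A)·(B..E) → 0+6258+4·10·24 = 7218; k=2: (A..B)·(C..E) → 360+4662+4·9·24 = 5886; k=3: (A..C)·(D..E) → 828+4368+4·13·24 = 6444; k=4: (A..D)·(E..E) → 1556+0+4·14·24 = 2900.
Best split is after D, i.e. k = 4.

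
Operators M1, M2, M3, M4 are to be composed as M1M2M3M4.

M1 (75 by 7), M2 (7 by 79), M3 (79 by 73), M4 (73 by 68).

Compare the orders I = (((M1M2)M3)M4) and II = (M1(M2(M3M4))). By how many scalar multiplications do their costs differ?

Order I = (((M1M2)M3)M4): (M1M2): 75×7 by 7×79 → 75×79, cost 75·7·79 = 41475; ((M1M2)M3): 75×79 by 79×73 → 75×73, cost 75·79·73 = 432525; cumulative 474000; (((M1M2)M3)M4): 75×73 by 73×68 → 75×68, cost 75·73·68 = 372300; cumulative 846300. Total 846300.
Order II = (M1(M2(M3M4))): (M3M4): 79×73 by 73×68 → 79×68, cost 79·73·68 = 392156; (M2(M3M4)): 7×79 by 79×68 → 7×68, cost 7·79·68 = 37604; cumulative 429760; (M1(M2(M3M4))): 75×7 by 7×68 → 75×68, cost 75·7·68 = 35700; cumulative 465460. Total 465460.
Difference: |846300 − 465460| = 380840.

380840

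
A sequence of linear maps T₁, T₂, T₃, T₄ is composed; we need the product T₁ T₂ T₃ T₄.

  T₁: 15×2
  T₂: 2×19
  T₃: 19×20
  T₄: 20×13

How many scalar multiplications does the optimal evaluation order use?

1670

Adjacent pairs: T₁T₂ = 15·2·19 = 570; T₂T₃ = 2·19·20 = 760; T₃T₄ = 19·20·13 = 4940.
Length 3: T₁..T₃: k=1: 0+760+15·2·20=1360; k=2: 570+0+15·19·20=6270 → min 1360 | T₂..T₄: k=2: 0+4940+2·19·13=5434; k=3: 760+0+2·20·13=1280 → min 1280.
Length 4: T₁..T₄: k=1: 0+1280+15·2·13=1670; k=2: 570+4940+15·19·13=9215; k=3: 1360+0+15·20·13=5260 → min 1670.
Optimal order: (T₁ ((T₂ T₃) T₄)) with cost 1670.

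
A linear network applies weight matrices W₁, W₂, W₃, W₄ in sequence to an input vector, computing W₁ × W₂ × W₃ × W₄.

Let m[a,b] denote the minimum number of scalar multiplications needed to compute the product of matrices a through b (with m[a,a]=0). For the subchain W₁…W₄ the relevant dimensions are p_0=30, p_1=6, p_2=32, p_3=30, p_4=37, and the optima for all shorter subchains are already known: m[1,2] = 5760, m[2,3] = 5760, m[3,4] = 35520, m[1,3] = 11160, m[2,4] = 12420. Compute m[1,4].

19080

m[1,4] = min over k∈[1,3] of m[1,k]+m[k+1,4]+p_{0}·p_k·p_{4}.
k=1: 0 + 12420 + 30·6·37 = 19080; k=2: 5760 + 35520 + 30·32·37 = 76800; k=3: 11160 + 0 + 30·30·37 = 44460.
Minimum: 19080 at k=1.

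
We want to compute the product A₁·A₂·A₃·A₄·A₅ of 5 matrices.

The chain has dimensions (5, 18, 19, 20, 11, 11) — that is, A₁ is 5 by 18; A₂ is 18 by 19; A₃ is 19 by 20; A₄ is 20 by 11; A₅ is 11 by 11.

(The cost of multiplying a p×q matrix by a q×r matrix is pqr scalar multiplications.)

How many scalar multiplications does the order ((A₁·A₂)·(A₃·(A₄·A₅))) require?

9355

(A₁·A₂): 5×18 by 18×19 → 5×19, cost 5·18·19 = 1710
(A₄·A₅): 20×11 by 11×11 → 20×11, cost 20·11·11 = 2420
(A₃·(A₄·A₅)): 19×20 by 20×11 → 19×11, cost 19·20·11 = 4180; cumulative 6600
((A₁·A₂)·(A₃·(A₄·A₅))): 5×19 by 19×11 → 5×11, cost 5·19·11 = 1045; cumulative 9355
Total: 9355 scalar multiplications.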